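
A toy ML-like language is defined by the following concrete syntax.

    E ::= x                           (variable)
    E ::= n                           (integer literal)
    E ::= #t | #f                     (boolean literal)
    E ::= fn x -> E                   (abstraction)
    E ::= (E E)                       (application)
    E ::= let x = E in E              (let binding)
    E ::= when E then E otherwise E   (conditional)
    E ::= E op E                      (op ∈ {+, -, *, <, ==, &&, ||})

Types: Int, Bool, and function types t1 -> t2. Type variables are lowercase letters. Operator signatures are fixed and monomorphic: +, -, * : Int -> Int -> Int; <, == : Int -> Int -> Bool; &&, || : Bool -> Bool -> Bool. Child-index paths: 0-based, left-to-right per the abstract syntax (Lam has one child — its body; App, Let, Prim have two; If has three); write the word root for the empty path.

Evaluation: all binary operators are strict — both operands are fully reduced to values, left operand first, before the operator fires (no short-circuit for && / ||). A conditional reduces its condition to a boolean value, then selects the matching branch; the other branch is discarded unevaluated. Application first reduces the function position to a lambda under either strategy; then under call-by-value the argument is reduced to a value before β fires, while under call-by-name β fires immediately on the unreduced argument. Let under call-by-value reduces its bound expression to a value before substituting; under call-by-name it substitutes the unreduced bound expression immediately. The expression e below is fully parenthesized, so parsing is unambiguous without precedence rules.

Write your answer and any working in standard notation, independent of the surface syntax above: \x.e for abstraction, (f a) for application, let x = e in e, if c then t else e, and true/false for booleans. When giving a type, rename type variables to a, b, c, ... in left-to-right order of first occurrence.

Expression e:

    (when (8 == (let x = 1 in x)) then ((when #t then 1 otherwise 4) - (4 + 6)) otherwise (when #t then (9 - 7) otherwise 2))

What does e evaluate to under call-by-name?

Derivation:
step 0: (if (8 == (let x = 1 in x)) then ((if true then 1 else 4) - (4 + 6)) else (if true then (9 - 7) else 2))
step 1: [let@0.1] (if (8 == 1) then ((if true then 1 else 4) - (4 + 6)) else (if true then (9 - 7) else 2))
step 2: [delta@0] (if false then ((if true then 1 else 4) - (4 + 6)) else (if true then (9 - 7) else 2))
step 3: [if@root] (if true then (9 - 7) else 2)
step 4: [if@root] (9 - 7)
step 5: [delta@root] 2

Answer: 2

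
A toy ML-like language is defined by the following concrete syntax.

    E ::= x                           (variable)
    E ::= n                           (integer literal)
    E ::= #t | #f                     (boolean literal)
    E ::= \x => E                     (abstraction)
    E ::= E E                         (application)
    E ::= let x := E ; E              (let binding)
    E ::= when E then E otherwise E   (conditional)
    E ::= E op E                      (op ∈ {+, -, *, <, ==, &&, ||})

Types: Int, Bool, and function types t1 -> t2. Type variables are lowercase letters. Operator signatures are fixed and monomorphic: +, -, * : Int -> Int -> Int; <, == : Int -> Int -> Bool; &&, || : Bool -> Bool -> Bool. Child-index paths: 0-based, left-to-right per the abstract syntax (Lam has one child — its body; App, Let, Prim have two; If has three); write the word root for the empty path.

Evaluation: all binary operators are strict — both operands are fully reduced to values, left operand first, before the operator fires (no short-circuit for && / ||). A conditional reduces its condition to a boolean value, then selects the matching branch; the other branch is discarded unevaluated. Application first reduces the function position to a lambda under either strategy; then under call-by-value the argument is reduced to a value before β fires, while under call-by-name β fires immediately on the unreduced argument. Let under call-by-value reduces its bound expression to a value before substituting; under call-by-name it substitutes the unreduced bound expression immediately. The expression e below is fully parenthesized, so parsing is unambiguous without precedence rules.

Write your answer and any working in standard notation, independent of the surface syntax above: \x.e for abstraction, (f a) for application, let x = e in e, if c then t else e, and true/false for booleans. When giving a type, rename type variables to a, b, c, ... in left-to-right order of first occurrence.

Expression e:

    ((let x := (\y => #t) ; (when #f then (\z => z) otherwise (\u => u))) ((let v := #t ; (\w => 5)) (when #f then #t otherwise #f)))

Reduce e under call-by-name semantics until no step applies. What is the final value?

Working:
step 0: ((let x = (\y.true) in (if false then (\z.z) else (\u.u))) ((let v = true in (\w.5)) (if false then true else false)))
step 1: [let@0] ((if false then (\z.z) else (\u.u)) ((let v = true in (\w.5)) (if false then true else false)))
step 2: [if@0] ((\u.u) ((let v = true in (\w.5)) (if false then true else false)))
step 3: [beta@root] ((let v = true in (\w.5)) (if false then true else false))
step 4: [let@0] ((\w.5) (if false then true else false))
step 5: [beta@root] 5

Answer: 5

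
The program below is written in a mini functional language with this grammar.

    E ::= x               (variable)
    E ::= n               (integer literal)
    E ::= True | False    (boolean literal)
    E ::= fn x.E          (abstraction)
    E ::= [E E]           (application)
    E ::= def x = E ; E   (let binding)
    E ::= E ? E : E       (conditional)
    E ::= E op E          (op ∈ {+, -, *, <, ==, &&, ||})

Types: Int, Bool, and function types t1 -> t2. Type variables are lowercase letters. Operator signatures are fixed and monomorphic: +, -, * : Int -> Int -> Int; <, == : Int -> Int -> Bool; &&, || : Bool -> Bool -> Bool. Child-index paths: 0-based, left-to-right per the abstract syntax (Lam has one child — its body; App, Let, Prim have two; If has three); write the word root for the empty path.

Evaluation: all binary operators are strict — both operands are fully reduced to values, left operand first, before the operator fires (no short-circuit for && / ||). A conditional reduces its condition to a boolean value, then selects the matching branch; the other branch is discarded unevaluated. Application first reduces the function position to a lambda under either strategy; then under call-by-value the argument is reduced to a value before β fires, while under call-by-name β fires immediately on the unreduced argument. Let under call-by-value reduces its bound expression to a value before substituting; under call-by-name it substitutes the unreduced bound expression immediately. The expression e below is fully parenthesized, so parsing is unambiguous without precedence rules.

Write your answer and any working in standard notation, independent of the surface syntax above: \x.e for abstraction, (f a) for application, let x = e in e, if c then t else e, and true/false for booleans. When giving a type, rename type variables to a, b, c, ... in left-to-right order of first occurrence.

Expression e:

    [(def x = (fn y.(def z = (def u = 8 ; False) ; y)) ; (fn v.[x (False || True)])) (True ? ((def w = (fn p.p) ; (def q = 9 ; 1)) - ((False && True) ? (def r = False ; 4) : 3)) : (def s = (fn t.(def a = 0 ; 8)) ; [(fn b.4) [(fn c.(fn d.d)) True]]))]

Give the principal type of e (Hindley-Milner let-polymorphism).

Working:
let u : Int
let z : Bool
y : a
\y._ : a -> a
let x : forall. a -> a
x : c -> c
  unify Bool ~ Bool
  unify Bool ~ Bool
  unify c -> c ~ Bool -> d
  unify c ~ Bool
  unify Bool ~ d
_ _ : Bool
\v._ : b -> Bool
  unify Bool ~ Bool
p : e
\p._ : e -> e
let w : forall. e -> e
let q : Int
  unify Int ~ Int
  unify Bool ~ Bool
  unify Bool ~ Bool
  unify Bool ~ Bool
let r : Bool
  unify Int ~ Int
  unify Int ~ Int
let a : Int
\t._ : f -> Int
let s : forall. f -> Int
\b._ : g -> Int
d : i
\d._ : i -> i
\c._ : h -> i -> i
  unify h -> i -> i ~ Bool -> j
  unify h ~ Bool
  unify i -> i ~ j
_ _ : i -> i
  unify g -> Int ~ (i -> i) -> k
  unify g ~ i -> i
  unify Int ~ k
_ _ : Int
  unify Int ~ Int
  unify b -> Bool ~ Int -> l
  unify b ~ Int
  unify Bool ~ l
_ _ : Bool

Answer: Bool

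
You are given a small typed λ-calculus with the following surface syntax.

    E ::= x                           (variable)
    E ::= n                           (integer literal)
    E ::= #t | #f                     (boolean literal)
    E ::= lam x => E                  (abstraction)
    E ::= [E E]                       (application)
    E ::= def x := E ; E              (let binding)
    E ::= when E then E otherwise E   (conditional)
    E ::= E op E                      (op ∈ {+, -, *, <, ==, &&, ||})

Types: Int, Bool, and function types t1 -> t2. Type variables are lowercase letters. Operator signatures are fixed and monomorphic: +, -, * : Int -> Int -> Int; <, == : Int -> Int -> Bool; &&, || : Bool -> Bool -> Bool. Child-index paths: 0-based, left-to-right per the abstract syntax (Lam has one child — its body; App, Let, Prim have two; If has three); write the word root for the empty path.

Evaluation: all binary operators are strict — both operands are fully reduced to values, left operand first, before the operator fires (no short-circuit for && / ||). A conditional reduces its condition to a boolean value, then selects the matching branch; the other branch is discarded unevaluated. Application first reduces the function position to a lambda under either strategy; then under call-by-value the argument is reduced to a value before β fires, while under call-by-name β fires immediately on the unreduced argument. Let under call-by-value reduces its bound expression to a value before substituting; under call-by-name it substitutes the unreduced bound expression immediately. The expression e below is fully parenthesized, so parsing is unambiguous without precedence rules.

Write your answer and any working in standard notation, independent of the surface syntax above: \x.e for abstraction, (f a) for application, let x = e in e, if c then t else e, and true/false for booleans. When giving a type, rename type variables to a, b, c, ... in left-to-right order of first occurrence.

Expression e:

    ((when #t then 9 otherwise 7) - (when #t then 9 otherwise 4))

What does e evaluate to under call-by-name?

Answer: 0

Working:
step 0: ((if true then 9 else 7) - (if true then 9 else 4))
step 1: [if@0] (9 - (if true then 9 else 4))
step 2: [if@1] (9 - 9)
step 3: [delta@root] 0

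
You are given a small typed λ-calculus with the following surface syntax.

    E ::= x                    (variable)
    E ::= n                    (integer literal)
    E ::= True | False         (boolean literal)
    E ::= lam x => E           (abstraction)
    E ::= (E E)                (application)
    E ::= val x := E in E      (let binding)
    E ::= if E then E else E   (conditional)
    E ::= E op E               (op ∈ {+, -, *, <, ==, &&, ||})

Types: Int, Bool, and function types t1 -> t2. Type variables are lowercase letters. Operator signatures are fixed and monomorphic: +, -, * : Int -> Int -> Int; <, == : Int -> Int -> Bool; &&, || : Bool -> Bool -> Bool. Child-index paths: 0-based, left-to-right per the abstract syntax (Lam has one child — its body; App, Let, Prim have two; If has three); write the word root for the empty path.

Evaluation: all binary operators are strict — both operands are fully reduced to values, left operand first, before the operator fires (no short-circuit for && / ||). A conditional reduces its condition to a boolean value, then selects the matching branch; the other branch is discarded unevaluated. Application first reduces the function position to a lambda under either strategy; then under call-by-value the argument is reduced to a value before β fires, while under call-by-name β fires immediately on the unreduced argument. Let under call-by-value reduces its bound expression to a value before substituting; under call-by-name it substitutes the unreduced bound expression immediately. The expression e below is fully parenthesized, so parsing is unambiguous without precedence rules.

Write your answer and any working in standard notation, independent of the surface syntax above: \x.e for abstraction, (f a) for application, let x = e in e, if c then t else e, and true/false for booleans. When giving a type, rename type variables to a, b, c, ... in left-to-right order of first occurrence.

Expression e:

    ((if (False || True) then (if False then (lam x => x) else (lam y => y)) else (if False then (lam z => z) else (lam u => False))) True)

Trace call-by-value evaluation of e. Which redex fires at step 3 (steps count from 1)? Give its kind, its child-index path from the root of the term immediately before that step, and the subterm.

Answer: if at 0 : (if false then (\x.x) else (\y.y))

Derivation:
step 0: ((if (false || true) then (if false then (\x.x) else (\y.y)) else (if false then (\z.z) else (\u.false))) true)
step 1: [delta@0.0] ((if true then (if false then (\x.x) else (\y.y)) else (if false then (\z.z) else (\u.false))) true)
step 2: [if@0] ((if false then (\x.x) else (\y.y)) true)
step 3: [if@0] ((\y.y) true)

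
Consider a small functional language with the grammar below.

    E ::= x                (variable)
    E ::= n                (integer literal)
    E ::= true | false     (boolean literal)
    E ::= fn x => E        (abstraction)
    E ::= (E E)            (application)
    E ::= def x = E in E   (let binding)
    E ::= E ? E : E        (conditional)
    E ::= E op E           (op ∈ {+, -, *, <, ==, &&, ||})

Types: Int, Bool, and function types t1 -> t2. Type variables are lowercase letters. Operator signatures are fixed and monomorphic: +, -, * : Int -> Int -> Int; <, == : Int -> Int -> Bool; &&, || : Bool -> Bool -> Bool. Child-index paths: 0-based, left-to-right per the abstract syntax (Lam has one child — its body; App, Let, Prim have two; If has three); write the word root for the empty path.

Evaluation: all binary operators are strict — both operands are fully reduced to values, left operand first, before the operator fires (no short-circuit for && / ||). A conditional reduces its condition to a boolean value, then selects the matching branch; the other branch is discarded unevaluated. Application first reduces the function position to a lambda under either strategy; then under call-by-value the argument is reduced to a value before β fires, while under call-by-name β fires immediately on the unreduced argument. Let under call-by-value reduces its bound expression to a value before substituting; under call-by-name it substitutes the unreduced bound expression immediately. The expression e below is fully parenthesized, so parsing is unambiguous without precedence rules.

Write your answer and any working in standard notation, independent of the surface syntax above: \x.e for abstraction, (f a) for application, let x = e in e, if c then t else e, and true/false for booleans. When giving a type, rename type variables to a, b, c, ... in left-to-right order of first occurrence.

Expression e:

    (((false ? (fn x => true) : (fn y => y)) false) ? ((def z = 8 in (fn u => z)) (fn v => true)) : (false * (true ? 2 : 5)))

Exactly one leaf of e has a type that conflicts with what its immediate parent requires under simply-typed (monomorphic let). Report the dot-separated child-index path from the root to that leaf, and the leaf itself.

Answer: 2.0 : false

Derivation:
  unify Bool ~ Bool
\x._ : a -> Bool
y : b
\y._ : b -> b
  unify a -> Bool ~ b -> b
  unify a ~ b
  unify Bool ~ b
  unify Bool -> Bool ~ Bool -> c
  unify Bool ~ Bool
  unify Bool ~ c
_ _ : Bool
  unify Bool ~ Bool
let z : Int
z : Int
\u._ : d -> Int
\v._ : e -> Bool
  unify d -> Int ~ (e -> Bool) -> f
  unify d ~ e -> Bool
  unify Int ~ f
_ _ : Int
  unify Bool ~ Int
  FAIL: mismatch Bool ~ Int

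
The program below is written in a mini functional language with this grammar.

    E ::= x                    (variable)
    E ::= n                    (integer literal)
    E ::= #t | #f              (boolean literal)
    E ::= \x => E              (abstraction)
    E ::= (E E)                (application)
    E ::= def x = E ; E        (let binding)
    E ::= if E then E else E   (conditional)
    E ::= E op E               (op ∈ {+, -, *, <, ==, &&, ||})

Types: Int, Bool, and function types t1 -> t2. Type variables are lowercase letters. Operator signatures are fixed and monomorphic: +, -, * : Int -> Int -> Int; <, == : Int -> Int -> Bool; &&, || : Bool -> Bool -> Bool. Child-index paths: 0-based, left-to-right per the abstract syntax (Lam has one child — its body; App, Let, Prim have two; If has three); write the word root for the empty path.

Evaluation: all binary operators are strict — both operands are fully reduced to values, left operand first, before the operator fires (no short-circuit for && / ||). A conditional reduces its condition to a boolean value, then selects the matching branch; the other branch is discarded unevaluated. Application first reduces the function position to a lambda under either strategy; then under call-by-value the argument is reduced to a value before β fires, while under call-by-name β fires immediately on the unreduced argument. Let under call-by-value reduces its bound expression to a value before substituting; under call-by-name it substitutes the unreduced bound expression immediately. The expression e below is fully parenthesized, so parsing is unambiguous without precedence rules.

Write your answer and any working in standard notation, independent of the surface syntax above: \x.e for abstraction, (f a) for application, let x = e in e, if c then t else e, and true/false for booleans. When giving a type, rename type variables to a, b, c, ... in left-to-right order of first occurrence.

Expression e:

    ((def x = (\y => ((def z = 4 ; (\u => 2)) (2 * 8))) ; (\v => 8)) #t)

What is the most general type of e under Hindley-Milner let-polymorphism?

Trace:
let z : Int
\u._ : b -> Int
  unify Int ~ Int
  unify Int ~ Int
  unify b -> Int ~ Int -> c
  unify b ~ Int
  unify Int ~ c
_ _ : Int
\y._ : a -> Int
let x : forall. a -> Int
\v._ : d -> Int
  unify d -> Int ~ Bool -> e
  unify d ~ Bool
  unify Int ~ e
_ _ : Int

Answer: Int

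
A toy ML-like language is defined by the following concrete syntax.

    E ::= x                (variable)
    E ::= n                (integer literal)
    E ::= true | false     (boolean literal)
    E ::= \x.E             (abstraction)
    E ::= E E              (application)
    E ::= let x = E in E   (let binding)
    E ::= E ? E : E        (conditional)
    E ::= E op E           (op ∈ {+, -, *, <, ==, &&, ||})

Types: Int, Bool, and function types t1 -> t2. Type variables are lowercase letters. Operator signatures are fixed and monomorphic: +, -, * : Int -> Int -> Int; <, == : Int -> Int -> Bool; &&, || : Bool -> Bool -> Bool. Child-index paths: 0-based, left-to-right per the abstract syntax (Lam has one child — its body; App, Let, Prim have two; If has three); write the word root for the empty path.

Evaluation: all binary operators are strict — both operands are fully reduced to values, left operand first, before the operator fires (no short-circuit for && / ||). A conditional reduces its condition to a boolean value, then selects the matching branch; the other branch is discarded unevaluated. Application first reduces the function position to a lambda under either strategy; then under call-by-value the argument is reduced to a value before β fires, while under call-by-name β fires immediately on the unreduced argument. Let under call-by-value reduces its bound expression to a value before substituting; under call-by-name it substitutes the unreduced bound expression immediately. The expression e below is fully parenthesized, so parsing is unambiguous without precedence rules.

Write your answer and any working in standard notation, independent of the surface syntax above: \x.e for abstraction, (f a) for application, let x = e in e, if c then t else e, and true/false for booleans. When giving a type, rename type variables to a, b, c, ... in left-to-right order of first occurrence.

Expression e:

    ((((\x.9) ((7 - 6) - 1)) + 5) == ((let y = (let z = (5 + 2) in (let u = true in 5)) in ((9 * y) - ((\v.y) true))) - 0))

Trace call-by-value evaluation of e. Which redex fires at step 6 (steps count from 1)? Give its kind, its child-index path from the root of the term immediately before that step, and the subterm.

Answer: let at 1.0.0 : (let z = 7 in (let u = true in 5))

Derivation:
step 0: ((((\x.9) ((7 - 6) - 1)) + 5) == ((let y = (let z = (5 + 2) in (let u = true in 5)) in ((9 * y) - ((\v.y) true))) - 0))
step 1: [delta@0.0.1.0] ((((\x.9) (1 - 1)) + 5) == ((let y = (let z = (5 + 2) in (let u = true in 5)) in ((9 * y) - ((\v.y) true))) - 0))
step 2: [delta@0.0.1] ((((\x.9) 0) + 5) == ((let y = (let z = (5 + 2) in (let u = true in 5)) in ((9 * y) - ((\v.y) true))) - 0))
step 3: [beta@0.0] ((9 + 5) == ((let y = (let z = (5 + 2) in (let u = true in 5)) in ((9 * y) - ((\v.y) true))) - 0))
step 4: [delta@0] (14 == ((let y = (let z = (5 + 2) in (let u = true in 5)) in ((9 * y) - ((\v.y) true))) - 0))
step 5: [delta@1.0.0.0] (14 == ((let y = (let z = 7 in (let u = true in 5)) in ((9 * y) - ((\v.y) true))) - 0))
step 6: [let@1.0.0] (14 == ((let y = (let u = true in 5) in ((9 * y) - ((\v.y) true))) - 0))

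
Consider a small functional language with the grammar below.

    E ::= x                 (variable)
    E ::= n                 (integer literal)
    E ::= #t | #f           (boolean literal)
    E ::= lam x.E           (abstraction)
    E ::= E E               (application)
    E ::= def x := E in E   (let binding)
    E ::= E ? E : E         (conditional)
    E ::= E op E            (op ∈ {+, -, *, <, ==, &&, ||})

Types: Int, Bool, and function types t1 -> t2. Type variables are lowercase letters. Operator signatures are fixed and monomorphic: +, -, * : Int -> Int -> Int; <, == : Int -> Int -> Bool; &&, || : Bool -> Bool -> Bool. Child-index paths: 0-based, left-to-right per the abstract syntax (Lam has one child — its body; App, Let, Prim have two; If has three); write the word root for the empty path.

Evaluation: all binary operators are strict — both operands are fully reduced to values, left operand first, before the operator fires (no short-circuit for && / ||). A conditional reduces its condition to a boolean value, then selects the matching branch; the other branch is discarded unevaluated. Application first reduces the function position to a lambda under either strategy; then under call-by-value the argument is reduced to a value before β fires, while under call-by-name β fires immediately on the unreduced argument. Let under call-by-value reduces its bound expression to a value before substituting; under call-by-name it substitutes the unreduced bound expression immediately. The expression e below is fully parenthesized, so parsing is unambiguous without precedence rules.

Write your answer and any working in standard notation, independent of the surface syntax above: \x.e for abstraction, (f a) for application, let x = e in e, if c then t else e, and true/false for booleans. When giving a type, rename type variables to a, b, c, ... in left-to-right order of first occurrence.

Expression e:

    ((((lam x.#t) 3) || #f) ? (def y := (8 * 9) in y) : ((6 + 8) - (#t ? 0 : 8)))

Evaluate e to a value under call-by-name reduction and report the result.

Trace:
step 0: (if (((\x.true) 3) || false) then (let y = (8 * 9) in y) else ((6 + 8) - (if true then 0 else 8)))
step 1: [beta@0.0] (if (true || false) then (let y = (8 * 9) in y) else ((6 + 8) - (if true then 0 else 8)))
step 2: [delta@0] (if true then (let y = (8 * 9) in y) else ((6 + 8) - (if true then 0 else 8)))
step 3: [if@root] (let y = (8 * 9) in y)
step 4: [let@root] (8 * 9)
step 5: [delta@root] 72

Answer: 72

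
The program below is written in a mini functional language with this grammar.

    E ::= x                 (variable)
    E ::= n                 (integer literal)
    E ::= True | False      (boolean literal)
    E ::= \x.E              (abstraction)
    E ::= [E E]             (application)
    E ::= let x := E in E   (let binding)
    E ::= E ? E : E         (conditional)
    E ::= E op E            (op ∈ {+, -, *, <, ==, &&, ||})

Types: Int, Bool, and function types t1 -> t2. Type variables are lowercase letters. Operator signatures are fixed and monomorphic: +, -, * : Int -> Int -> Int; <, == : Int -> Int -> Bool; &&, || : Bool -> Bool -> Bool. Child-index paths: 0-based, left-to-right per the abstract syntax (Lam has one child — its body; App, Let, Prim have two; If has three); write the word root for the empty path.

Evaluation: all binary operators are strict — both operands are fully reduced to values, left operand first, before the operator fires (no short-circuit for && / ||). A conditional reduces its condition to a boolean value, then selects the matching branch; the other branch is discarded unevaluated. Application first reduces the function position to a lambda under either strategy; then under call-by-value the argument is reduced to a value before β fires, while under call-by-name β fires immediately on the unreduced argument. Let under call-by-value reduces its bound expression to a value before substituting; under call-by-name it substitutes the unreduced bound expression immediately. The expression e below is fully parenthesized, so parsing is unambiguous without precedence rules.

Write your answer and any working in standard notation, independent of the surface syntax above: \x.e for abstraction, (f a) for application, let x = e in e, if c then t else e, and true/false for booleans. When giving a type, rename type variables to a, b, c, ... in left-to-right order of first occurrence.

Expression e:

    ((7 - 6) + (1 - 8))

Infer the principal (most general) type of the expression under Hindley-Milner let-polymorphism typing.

Answer: Int

Trace:
  unify Int ~ Int
  unify Int ~ Int
  unify Int ~ Int
  unify Int ~ Int
  unify Int ~ Int
  unify Int ~ Int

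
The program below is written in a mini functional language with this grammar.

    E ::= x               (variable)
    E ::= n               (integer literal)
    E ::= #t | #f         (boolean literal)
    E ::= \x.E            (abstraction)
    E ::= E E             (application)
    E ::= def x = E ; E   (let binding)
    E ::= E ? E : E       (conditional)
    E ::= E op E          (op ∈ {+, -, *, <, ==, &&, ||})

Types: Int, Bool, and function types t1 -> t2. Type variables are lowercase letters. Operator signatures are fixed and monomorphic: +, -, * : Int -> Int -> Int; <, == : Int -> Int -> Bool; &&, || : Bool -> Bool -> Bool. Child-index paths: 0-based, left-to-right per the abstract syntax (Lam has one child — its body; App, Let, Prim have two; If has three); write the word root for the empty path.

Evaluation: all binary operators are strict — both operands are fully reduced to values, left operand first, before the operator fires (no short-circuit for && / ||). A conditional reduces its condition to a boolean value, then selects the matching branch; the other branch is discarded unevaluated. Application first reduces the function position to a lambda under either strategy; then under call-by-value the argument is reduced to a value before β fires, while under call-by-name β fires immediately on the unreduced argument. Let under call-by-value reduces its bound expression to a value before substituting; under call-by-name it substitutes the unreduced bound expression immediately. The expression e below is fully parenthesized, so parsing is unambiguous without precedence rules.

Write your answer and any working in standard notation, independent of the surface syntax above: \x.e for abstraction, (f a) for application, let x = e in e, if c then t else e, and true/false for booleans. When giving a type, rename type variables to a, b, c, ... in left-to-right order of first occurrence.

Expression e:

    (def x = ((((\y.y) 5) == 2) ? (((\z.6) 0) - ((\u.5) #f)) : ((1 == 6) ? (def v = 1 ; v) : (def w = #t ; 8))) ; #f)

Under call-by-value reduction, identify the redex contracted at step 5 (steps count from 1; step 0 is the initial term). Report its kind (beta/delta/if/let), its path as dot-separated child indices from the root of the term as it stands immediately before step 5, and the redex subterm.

Trace:
step 0: (let x = (if (((\y.y) 5) == 2) then (((\z.6) 0) - ((\u.5) false)) else (if (1 == 6) then (let v = 1 in v) else (let w = true in 8))) in false)
step 1: [beta@0.0.0] (let x = (if (5 == 2) then (((\z.6) 0) - ((\u.5) false)) else (if (1 == 6) then (let v = 1 in v) else (let w = true in 8))) in false)
step 2: [delta@0.0] (let x = (if false then (((\z.6) 0) - ((\u.5) false)) else (if (1 == 6) then (let v = 1 in v) else (let w = true in 8))) in false)
step 3: [if@0] (let x = (if (1 == 6) then (let v = 1 in v) else (let w = true in 8)) in false)
step 4: [delta@0.0] (let x = (if false then (let v = 1 in v) else (let w = true in 8)) in false)
step 5: [if@0] (let x = (let w = true in 8) in false)

Answer: if at 0 : (if false then (let v = 1 in v) else (let w = true in 8))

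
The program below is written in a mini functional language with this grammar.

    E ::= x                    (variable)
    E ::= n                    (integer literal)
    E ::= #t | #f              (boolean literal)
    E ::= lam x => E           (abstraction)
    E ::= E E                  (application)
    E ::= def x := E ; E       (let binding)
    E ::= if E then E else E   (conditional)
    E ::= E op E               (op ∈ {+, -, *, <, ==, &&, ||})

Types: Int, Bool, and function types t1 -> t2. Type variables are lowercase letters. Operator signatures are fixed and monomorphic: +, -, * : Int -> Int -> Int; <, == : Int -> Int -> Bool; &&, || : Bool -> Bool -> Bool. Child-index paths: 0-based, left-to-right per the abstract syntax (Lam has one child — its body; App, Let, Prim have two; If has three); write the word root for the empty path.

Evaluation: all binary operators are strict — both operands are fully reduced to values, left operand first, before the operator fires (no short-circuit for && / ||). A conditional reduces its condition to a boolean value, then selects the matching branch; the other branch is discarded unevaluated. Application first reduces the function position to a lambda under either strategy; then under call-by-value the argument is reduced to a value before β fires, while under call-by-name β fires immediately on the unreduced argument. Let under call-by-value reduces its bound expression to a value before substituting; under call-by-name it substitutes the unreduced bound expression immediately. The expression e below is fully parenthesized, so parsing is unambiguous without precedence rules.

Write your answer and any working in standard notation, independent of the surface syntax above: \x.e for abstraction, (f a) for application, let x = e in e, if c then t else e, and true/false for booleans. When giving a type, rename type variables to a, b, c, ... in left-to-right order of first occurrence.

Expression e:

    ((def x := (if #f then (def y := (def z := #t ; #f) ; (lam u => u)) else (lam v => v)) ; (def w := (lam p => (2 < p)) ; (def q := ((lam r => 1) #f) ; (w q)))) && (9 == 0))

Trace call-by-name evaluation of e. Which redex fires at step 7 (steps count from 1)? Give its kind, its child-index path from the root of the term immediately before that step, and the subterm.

Answer: delta at 1 : (9 == 0)

Working:
step 0: ((let x = (if false then (let y = (let z = true in false) in (\u.u)) else (\v.v)) in (let w = (\p.(2 < p)) in (let q = ((\r.1) false) in (w q)))) && (9 == 0))
step 1: [let@0] ((let w = (\p.(2 < p)) in (let q = ((\r.1) false) in (w q))) && (9 == 0))
step 2: [let@0] ((let q = ((\r.1) false) in ((\p.(2 < p)) q)) && (9 == 0))
step 3: [let@0] (((\p.(2 < p)) ((\r.1) false)) && (9 == 0))
step 4: [beta@0] ((2 < ((\r.1) false)) && (9 == 0))
step 5: [beta@0.1] ((2 < 1) && (9 == 0))
step 6: [delta@0] (false && (9 == 0))
step 7: [delta@1] (false && false)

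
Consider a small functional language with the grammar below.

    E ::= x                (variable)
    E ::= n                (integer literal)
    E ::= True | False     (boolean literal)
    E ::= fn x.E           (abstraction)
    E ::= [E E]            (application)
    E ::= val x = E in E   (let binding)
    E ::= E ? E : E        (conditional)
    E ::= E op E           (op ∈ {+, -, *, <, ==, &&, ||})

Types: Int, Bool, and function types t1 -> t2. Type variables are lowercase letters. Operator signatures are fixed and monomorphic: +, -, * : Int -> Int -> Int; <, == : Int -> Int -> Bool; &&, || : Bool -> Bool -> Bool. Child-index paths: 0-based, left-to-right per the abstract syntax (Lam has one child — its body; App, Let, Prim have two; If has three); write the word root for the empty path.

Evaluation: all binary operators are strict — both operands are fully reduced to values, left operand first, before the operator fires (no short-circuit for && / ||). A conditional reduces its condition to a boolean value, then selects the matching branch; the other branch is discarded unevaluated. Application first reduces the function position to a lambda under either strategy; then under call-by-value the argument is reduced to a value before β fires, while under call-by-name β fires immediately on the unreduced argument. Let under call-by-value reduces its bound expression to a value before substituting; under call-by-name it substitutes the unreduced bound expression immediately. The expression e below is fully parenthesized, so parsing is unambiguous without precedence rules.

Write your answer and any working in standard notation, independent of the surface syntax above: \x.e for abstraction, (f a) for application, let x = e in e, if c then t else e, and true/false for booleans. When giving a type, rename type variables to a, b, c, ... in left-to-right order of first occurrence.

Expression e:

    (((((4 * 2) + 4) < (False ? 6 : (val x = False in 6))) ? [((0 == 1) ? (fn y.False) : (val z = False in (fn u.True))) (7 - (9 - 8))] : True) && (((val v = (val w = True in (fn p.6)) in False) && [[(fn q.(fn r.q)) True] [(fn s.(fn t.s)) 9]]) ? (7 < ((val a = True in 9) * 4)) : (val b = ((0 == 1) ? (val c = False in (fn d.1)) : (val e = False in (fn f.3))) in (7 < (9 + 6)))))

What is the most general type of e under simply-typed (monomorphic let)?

Answer: Bool

Derivation:
  unify Int ~ Int
  unify Int ~ Int
  unify Int ~ Int
  unify Int ~ Int
  unify Int ~ Int
  unify Bool ~ Bool
let x : Bool
  unify Int ~ Int
  unify Int ~ Int
  unify Bool ~ Bool
  unify Int ~ Int
  unify Int ~ Int
  unify Bool ~ Bool
\y._ : a -> Bool
let z : Bool
\u._ : b -> Bool
  unify a -> Bool ~ b -> Bool
  unify a ~ b
  unify Bool ~ Bool
  unify Int ~ Int
  unify Int ~ Int
  unify Int ~ Int
  unify Int ~ Int
  unify b -> Bool ~ Int -> c
  unify b ~ Int
  unify Bool ~ c
_ _ : Bool
  unify Bool ~ Bool
  unify Bool ~ Bool
let w : Bool
\p._ : d -> Int
let v : d -> Int
  unify Bool ~ Bool
q : e
\r._ : f -> e
\q._ : e -> f -> e
  unify e -> f -> e ~ Bool -> g
  unify e ~ Bool
  unify f -> Bool ~ g
_ _ : f -> Bool
s : h
\t._ : i -> h
\s._ : h -> i -> h
  unify h -> i -> h ~ Int -> j
  unify h ~ Int
  unify i -> Int ~ j
_ _ : i -> Int
  unify f -> Bool ~ (i -> Int) -> k
  unify f ~ i -> Int
  unify Bool ~ k
_ _ : Bool
  unify Bool ~ Bool
  unify Bool ~ Bool
  unify Int ~ Int
let a : Bool
  unify Int ~ Int
  unify Int ~ Int
  unify Int ~ Int
  unify Int ~ Int
  unify Int ~ Int
  unify Bool ~ Bool
let c : Bool
\d._ : l -> Int
let e : Bool
\f._ : m -> Int
  unify l -> Int ~ m -> Int
  unify l ~ m
  unify Int ~ Int
let b : m -> Int
  unify Int ~ Int
  unify Int ~ Int
  unify Int ~ Int
  unify Int ~ Int
  unify Bool ~ Bool
  unify Bool ~ Bool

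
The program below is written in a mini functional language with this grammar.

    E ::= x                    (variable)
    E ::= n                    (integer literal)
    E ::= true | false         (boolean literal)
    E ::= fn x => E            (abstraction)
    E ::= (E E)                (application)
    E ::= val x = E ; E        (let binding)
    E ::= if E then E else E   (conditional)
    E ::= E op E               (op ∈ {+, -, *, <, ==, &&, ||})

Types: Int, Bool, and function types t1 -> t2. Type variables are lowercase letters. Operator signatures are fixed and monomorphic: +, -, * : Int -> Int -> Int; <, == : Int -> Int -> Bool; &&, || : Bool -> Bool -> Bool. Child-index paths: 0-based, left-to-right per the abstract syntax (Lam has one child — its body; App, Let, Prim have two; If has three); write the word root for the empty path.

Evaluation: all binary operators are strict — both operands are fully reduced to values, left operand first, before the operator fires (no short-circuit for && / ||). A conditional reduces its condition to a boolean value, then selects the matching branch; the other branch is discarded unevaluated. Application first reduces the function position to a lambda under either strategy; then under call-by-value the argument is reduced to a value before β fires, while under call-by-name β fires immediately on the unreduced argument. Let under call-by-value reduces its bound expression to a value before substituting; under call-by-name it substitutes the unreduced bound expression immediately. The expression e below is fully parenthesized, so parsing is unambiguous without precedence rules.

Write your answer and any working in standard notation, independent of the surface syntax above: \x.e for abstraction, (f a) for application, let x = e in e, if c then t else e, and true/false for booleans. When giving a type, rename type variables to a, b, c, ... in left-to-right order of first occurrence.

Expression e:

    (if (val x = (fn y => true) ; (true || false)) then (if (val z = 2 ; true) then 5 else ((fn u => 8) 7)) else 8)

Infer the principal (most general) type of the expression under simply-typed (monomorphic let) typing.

Derivation:
\y._ : a -> Bool
let x : a -> Bool
  unify Bool ~ Bool
  unify Bool ~ Bool
  unify Bool ~ Bool
let z : Int
  unify Bool ~ Bool
\u._ : b -> Int
  unify b -> Int ~ Int -> c
  unify b ~ Int
  unify Int ~ c
_ _ : Int
  unify Int ~ Int
  unify Int ~ Int

Answer: Int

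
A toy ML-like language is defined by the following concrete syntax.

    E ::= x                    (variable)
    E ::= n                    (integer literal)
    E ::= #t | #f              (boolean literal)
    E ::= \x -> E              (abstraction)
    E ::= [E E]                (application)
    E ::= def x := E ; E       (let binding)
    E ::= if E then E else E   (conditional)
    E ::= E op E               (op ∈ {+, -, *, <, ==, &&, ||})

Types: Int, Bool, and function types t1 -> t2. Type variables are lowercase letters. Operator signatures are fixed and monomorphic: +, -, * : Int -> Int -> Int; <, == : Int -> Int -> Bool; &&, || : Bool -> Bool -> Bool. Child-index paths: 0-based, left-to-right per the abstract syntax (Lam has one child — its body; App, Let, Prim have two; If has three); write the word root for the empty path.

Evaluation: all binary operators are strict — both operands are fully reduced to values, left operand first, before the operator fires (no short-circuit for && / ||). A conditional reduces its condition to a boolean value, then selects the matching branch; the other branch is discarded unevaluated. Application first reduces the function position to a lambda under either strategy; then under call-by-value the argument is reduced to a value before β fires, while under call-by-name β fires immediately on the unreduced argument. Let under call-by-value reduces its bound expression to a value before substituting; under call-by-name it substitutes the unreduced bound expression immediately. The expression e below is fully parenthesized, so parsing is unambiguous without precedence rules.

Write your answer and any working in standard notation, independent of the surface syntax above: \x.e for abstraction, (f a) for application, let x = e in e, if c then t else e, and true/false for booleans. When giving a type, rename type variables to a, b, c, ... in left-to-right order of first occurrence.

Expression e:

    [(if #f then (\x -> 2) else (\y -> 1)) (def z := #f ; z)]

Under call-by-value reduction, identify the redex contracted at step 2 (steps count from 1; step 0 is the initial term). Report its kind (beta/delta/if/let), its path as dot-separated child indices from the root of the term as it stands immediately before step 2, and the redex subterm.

Working:
step 0: ((if false then (\x.2) else (\y.1)) (let z = false in z))
step 1: [if@0] ((\y.1) (let z = false in z))
step 2: [let@1] ((\y.1) false)

Answer: let at 1 : (let z = false in z)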